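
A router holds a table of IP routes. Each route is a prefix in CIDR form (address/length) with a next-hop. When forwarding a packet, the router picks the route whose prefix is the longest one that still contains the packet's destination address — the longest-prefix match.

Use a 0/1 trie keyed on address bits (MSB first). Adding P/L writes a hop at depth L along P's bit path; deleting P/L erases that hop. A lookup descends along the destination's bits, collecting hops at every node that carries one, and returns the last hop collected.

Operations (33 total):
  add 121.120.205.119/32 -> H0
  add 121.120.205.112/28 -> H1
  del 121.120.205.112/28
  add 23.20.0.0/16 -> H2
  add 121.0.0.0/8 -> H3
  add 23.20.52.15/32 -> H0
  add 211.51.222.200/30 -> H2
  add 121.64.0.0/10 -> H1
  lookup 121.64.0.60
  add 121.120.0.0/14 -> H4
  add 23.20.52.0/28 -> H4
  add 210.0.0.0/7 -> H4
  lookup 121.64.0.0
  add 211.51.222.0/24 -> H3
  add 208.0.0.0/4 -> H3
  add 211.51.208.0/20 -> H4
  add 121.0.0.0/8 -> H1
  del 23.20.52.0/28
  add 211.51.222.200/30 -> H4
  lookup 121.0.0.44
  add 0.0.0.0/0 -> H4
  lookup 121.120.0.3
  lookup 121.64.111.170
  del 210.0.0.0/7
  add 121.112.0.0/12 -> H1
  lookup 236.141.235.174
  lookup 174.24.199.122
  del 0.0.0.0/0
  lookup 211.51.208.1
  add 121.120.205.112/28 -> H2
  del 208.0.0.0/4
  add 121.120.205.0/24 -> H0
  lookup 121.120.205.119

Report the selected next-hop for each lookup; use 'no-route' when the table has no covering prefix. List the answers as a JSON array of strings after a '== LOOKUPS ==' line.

Trace:
  add 121.120.205.119/32 -> H0 at depth 32
  add 121.120.205.112/28 -> H1 at depth 28
  del 121.120.205.112/28 (clear depth 28)
  add 23.20.0.0/16 -> H2 at depth 16
  add 121.0.0.0/8 -> H3 at depth 8
  add 23.20.52.15/32 -> H0 at depth 32
  add 211.51.222.200/30 -> H2 at depth 30
  add 121.64.0.0/10 -> H1 at depth 10
  lookup 121.64.0.60: bits 0111100101 walk d0:-→d1:-→d2:-→d3:-→d4:-→d5:-→d6:-→d7:-→d8:H3→d9:-→d10:H1 -> H1
  add 121.120.0.0/14 -> H4 at depth 14
  add 23.20.52.0/28 -> H4 at depth 28
  add 210.0.0.0/7 -> H4 at depth 7
  lookup 121.64.0.0: bits 0111100101 walk d0:-→d1:-→d2:-→d3:-→d4:-→d5:-→d6:-→d7:-→d8:H3→d9:-→d10:H1 -> H1
  add 211.51.222.0/24 -> H3 at depth 24
  add 208.0.0.0/4 -> H3 at depth 4
  add 211.51.208.0/20 -> H4 at depth 20
  add 121.0.0.0/8 -> H1 at depth 8
  del 23.20.52.0/28 (clear depth 28)
  add 211.51.222.200/30 -> H4 at depth 30
  lookup 121.0.0.44: bits 011110010 walk d0:-→d1:-→d2:-→d3:-→d4:-→d5:-→d6:-→d7:-→d8:H1→d9:- -> H1
  add 0.0.0.0/0 -> H4 at depth 0
  lookup 121.120.0.3: bits 0111100101111000 walk d0:H4→d1:-→d2:-→d3:-→d4:-→d5:-→d6:-→d7:-→d8:H1→d9:-→d10:H1→d11:-→d12:-→d13:-→d14:H4→d15:-→d16:- -> H4
  lookup 121.64.111.170: bits 0111100101 walk d0:H4→d1:-→d2:-→d3:-→d4:-→d5:-→d6:-→d7:-→d8:H1→d9:-→d10:H1 -> H1
  del 210.0.0.0/7 (clear depth 7)
  add 121.112.0.0/12 -> H1 at depth 12
  lookup 236.141.235.174: bits 11 walk d0:H4→d1:-→d2:- -> H4
  lookup 174.24.199.122: bits 1 walk d0:H4→d1:- -> H4
  del 0.0.0.0/0 (clear depth 0)
  lookup 211.51.208.1: bits 11010011001100111101 walk d0:-→d1:-→d2:-→d3:-→d4:H3→d5:-→d6:-→d7:-→d8:-→d9:-→d10:-→d11:-→d12:-→d13:-→d14:-→d15:-→d16:-→d17:-→d18:-→d19:-→d20:H4 -> H4
  add 121.120.205.112/28 -> H2 at depth 28
  del 208.0.0.0/4 (clear depth 4)
  add 121.120.205.0/24 -> H0 at depth 24
  lookup 121.120.205.119: bits 01111001011110001100110101110111 walk d0:-→d1:-→d2:-→d3:-→d4:-→d5:-→d6:-→d7:-→d8:H1→d9:-→d10:H1→d11:-→d12:H1→d13:-→d14:H4→d15:-→d16:-→d17:-→d18:-→d19:-→d20:-→d21:-→d22:-→d23:-→d24:H0→d25:-→d26:-→d27:-→d28:H2→d29:-→d30:-→d31:-→d32:H0 -> H0

== LOOKUPS ==
["H1","H1","H1","H4","H1","H4","H4","H4","H0"]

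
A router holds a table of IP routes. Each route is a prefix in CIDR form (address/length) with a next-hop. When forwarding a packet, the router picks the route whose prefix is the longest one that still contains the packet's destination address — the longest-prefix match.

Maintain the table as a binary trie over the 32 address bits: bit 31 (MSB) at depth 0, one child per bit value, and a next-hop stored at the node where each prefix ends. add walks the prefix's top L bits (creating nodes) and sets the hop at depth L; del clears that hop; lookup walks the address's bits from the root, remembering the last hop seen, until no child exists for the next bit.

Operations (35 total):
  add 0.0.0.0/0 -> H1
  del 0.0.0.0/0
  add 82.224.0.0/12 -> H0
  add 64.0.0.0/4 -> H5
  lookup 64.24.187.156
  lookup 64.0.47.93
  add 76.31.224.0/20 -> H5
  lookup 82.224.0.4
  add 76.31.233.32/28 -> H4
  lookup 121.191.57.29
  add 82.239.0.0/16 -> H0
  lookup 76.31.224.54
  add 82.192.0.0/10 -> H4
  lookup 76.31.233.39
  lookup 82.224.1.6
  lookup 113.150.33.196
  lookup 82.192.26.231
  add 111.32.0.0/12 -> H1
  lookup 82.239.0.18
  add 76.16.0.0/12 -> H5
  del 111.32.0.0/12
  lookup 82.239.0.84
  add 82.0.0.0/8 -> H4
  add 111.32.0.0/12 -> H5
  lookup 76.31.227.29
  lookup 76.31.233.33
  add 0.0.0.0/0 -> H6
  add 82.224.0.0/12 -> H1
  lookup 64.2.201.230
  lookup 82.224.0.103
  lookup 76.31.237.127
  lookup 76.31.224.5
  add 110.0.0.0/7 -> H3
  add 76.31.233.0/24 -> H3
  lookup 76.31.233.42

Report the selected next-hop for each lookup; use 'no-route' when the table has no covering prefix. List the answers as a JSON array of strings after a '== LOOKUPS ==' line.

Process each operation:
  add 0.0.0.0/0 -> H1 at depth 0
  del 0.0.0.0/0 (clear depth 0)
  add 82.224.0.0/12 -> H0 at depth 12
  add 64.0.0.0/4 -> H5 at depth 4
  lookup 64.24.187.156: bits 0100 walk d0:-→d1:-→d2:-→d3:-→d4:H5 -> H5
  lookup 64.0.47.93: bits 0100 walk d0:-→d1:-→d2:-→d3:-→d4:H5 -> H5
  add 76.31.224.0/20 -> H5 at depth 20
  lookup 82.224.0.4: bits 010100101110 walk d0:-→d1:-→d2:-→d3:-→d4:-→d5:-→d6:-→d7:-→d8:-→d9:-→d10:-→d11:-→d12:H0 -> H0
  add 76.31.233.32/28 -> H4 at depth 28
  lookup 121.191.57.29: bits 01 walk d0:-→d1:-→d2:- -> no-route
  add 82.239.0.0/16 -> H0 at depth 16
  lookup 76.31.224.54: bits 01001100000111111110 walk d0:-→d1:-→d2:-→d3:-→d4:H5→d5:-→d6:-→d7:-→d8:-→d9:-→d10:-→d11:-→d12:-→d13:-→d14:-→d15:-→d16:-→d17:-→d18:-→d19:-→d20:H5 -> H5
  add 82.192.0.0/10 -> H4 at depth 10
  lookup 76.31.233.39: bits 0100110000011111111010010010 walk d0:-→d1:-→d2:-→d3:-→d4:H5→d5:-→d6:-→d7:-→d8:-→d9:-→d10:-→d11:-→d12:-→d13:-→d14:-→d15:-→d16:-→d17:-→d18:-→d19:-→d20:H5→d21:-→d22:-→d23:-→d24:-→d25:-→d26:-→d27:-→d28:H4 -> H4
  lookup 82.224.1.6: bits 010100101110 walk d0:-→d1:-→d2:-→d3:-→d4:-→d5:-→d6:-→d7:-→d8:-→d9:-→d10:H4→d11:-→d12:H0 -> H0
  lookup 113.150.33.196: bits 01 walk d0:-→d1:-→d2:- -> no-route
  lookup 82.192.26.231: bits 0101001011 walk d0:-→d1:-→d2:-→d3:-→d4:-→d5:-→d6:-→d7:-→d8:-→d9:-→d10:H4 -> H4
  add 111.32.0.0/12 -> H1 at depth 12
  lookup 82.239.0.18: bits 0101001011101111 walk d0:-→d1:-→d2:-→d3:-→d4:-→d5:-→d6:-→d7:-→d8:-→d9:-→d10:H4→d11:-→d12:H0→d13:-→d14:-→d15:-→d16:H0 -> H0
  add 76.16.0.0/12 -> H5 at depth 12
  del 111.32.0.0/12 (clear depth 12)
  lookup 82.239.0.84: bits 0101001011101111 walk d0:-→d1:-→d2:-→d3:-→d4:-→d5:-→d6:-→d7:-→d8:-→d9:-→d10:H4→d11:-→d12:H0→d13:-→d14:-→d15:-→d16:H0 -> H0
  add 82.0.0.0/8 -> H4 at depth 8
  add 111.32.0.0/12 -> H5 at depth 12
  lookup 76.31.227.29: bits 01001100000111111110 walk d0:-→d1:-→d2:-→d3:-→d4:H5→d5:-→d6:-→d7:-→d8:-→d9:-→d10:-→d11:-→d12:H5→d13:-→d14:-→d15:-→d16:-→d17:-→d18:-→d19:-→d20:H5 -> H5
  lookup 76.31.233.33: bits 0100110000011111111010010010 walk d0:-→d1:-→d2:-→d3:-→d4:H5→d5:-→d6:-→d7:-→d8:-→d9:-→d10:-→d11:-→d12:H5→d13:-→d14:-→d15:-→d16:-→d17:-→d18:-→d19:-→d20:H5→d21:-→d22:-→d23:-→d24:-→d25:-→d26:-→d27:-→d28:H4 -> H4
  add 0.0.0.0/0 -> H6 at depth 0
  add 82.224.0.0/12 -> H1 at depth 12
  lookup 64.2.201.230: bits 0100 walk d0:H6→d1:-→d2:-→d3:-→d4:H5 -> H5
  lookup 82.224.0.103: bits 010100101110 walk d0:H6→d1:-→d2:-→d3:-→d4:-→d5:-→d6:-→d7:-→d8:H4→d9:-→d10:H4→d11:-→d12:H1 -> H1
  lookup 76.31.237.127: bits 010011000001111111101 walk d0:H6→d1:-→d2:-→d3:-→d4:H5→d5:-→d6:-→d7:-→d8:-→d9:-→d10:-→d11:-→d12:H5→d13:-→d14:-→d15:-→d16:-→d17:-→d18:-→d19:-→d20:H5→d21:- -> H5
  lookup 76.31.224.5: bits 01001100000111111110 walk d0:H6→d1:-→d2:-→d3:-→d4:H5→d5:-→d6:-→d7:-→d8:-→d9:-→d10:-→d11:-→d12:H5→d13:-→d14:-→d15:-→d16:-→d17:-→d18:-→d19:-→d20:H5 -> H5
  add 110.0.0.0/7 -> H3 at depth 7
  add 76.31.233.0/24 -> H3 at depth 24
  lookup 76.31.233.42: bits 0100110000011111111010010010 walk d0:H6→d1:-→d2:-→d3:-→d4:H5→d5:-→d6:-→d7:-→d8:-→d9:-→d10:-→d11:-→d12:H5→d13:-→d14:-→d15:-→d16:-→d17:-→d18:-→d19:-→d20:H5→d21:-→d22:-→d23:-→d24:H3→d25:-→d26:-→d27:-→d28:H4 -> H4

== LOOKUPS ==
["H5","H5","H0","no-route","H5","H4","H0","no-route","H4","H0","H0","H5","H4","H5","H1","H5","H5","H4"]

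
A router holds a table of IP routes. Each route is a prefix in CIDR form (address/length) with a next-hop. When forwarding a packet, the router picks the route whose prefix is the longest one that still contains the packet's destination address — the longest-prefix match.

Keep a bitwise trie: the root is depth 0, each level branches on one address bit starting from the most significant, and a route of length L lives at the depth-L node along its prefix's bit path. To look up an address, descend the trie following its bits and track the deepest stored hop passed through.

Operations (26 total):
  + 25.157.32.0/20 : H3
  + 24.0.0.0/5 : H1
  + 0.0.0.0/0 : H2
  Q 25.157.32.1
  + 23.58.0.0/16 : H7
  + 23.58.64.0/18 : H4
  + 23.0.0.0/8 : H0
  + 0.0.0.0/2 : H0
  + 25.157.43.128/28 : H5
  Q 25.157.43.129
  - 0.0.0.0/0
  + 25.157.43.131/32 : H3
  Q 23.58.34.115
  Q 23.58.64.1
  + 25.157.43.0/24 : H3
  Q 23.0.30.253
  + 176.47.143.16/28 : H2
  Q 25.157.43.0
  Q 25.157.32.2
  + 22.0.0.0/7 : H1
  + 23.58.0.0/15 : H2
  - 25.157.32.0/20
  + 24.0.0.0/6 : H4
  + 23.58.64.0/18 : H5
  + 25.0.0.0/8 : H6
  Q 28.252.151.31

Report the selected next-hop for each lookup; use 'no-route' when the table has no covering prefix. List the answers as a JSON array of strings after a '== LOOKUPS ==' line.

Process each operation:
  add 25.157.32.0/20 -> H3 at depth 20
  add 24.0.0.0/5 -> H1 at depth 5
  add 0.0.0.0/0 -> H2 at depth 0
  lookup 25.157.32.1: bits 00011001100111010010 walk d0:H2→d1:-→d2:-→d3:-→d4:-→d5:H1→d6:-→d7:-→d8:-→d9:-→d10:-→d11:-→d12:-→d13:-→d14:-→d15:-→d16:-→d17:-→d18:-→d19:-→d20:H3 -> H3
  add 23.58.0.0/16 -> H7 at depth 16
  add 23.58.64.0/18 -> H4 at depth 18
  add 23.0.0.0/8 -> H0 at depth 8
  add 0.0.0.0/2 -> H0 at depth 2
  add 25.157.43.128/28 -> H5 at depth 28
  lookup 25.157.43.129: bits 0001100110011101001010111000 walk d0:H2→d1:-→d2:H0→d3:-→d4:-→d5:H1→d6:-→d7:-→d8:-→d9:-→d10:-→d11:-→d12:-→d13:-→d14:-→d15:-→d16:-→d17:-→d18:-→d19:-→d20:H3→d21:-→d22:-→d23:-→d24:-→d25:-→d26:-→d27:-→d28:H5 -> H5
  - 0.0.0.0/0 clear@0
  add 25.157.43.131/32 -> H3 at depth 32
  lookup 23.58.34.115: bits 00010111001110100 walk d0:-→d1:-→d2:H0→d3:-→d4:-→d5:-→d6:-→d7:-→d8:H0→d9:-→d10:-→d11:-→d12:-→d13:-→d14:-→d15:-→d16:H7→d17:- -> H7
  lookup 23.58.64.1: bits 000101110011101001 walk d0:-→d1:-→d2:H0→d3:-→d4:-→d5:-→d6:-→d7:-→d8:H0→d9:-→d10:-→d11:-→d12:-→d13:-→d14:-→d15:-→d16:H7→d17:-→d18:H4 -> H4
  add 25.157.43.0/24 -> H3 at depth 24
  lookup 23.0.30.253: bits 0001011100 walk d0:-→d1:-→d2:H0→d3:-→d4:-→d5:-→d6:-→d7:-→d8:H0→d9:-→d10:- -> H0
  add 176.47.143.16/28 -> H2 at depth 28
  lookup 25.157.43.0: bits 000110011001110100101011 walk d0:-→d1:-→d2:H0→d3:-→d4:-→d5:H1→d6:-→d7:-→d8:-→d9:-→d10:-→d11:-→d12:-→d13:-→d14:-→d15:-→d16:-→d17:-→d18:-→d19:-→d20:H3→d21:-→d22:-→d23:-→d24:H3 -> H3
  lookup 25.157.32.2: bits 00011001100111010010 walk d0:-→d1:-→d2:H0→d3:-→d4:-→d5:H1→d6:-→d7:-→d8:-→d9:-→d10:-→d11:-→d12:-→d13:-→d14:-→d15:-→d16:-→d17:-→d18:-→d19:-→d20:H3 -> H3
  add 22.0.0.0/7 -> H1 at depth 7
  add 23.58.0.0/15 -> H2 at depth 15
  - 25.157.32.0/20 clear@20
  add 24.0.0.0/6 -> H4 at depth 6
  add 23.58.64.0/18 -> H5 at depth 18
  add 25.0.0.0/8 -> H6 at depth 8
  lookup 28.252.151.31: bits 00011 walk d0:-→d1:-→d2:H0→d3:-→d4:-→d5:H1 -> H1

== LOOKUPS ==
["H3","H5","H7","H4","H0","H3","H3","H1"]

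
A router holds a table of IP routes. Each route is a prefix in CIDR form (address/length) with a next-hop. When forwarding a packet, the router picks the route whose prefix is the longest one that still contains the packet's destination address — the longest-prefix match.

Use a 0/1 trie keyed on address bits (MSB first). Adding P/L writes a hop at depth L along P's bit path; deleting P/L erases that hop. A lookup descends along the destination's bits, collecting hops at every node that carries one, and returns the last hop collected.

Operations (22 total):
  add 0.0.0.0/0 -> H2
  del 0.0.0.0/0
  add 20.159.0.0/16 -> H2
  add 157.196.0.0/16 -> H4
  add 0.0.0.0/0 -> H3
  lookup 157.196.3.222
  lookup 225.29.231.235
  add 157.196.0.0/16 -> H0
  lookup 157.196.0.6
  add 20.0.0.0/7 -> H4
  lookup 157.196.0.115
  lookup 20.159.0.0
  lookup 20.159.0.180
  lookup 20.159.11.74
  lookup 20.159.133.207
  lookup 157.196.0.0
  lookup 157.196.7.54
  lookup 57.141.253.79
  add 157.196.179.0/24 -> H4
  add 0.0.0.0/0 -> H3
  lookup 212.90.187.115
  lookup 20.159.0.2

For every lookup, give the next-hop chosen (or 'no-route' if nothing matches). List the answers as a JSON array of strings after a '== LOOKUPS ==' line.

Apply in order:
  + 0.0.0.0/0 (H2) depth=0
  - 0.0.0.0/0 clear@0
  + 20.159.0.0/16 (H2) depth=16
  + 157.196.0.0/16 (H4) depth=16
  + 0.0.0.0/0 (H3) depth=0
  Q 157.196.3.222: descend 1001110111000100 ; hops seen [H3,H4] ; pick H4
  Q 225.29.231.235: descend 1 ; hops seen [H3] ; pick H3
  + 157.196.0.0/16 (H0) depth=16
  Q 157.196.0.6: descend 1001110111000100 ; hops seen [H3,H0] ; pick H0
  + 20.0.0.0/7 (H4) depth=7
  Q 157.196.0.115: descend 1001110111000100 ; hops seen [H3,H0] ; pick H0
  Q 20.159.0.0: descend 0001010010011111 ; hops seen [H3,H4,H2] ; pick H2
  Q 20.159.0.180: descend 0001010010011111 ; hops seen [H3,H4,H2] ; pick H2
  Q 20.159.11.74: descend 0001010010011111 ; hops seen [H3,H4,H2] ; pick H2
  Q 20.159.133.207: descend 0001010010011111 ; hops seen [H3,H4,H2] ; pick H2
  Q 157.196.0.0: descend 1001110111000100 ; hops seen [H3,H0] ; pick H0
  Q 157.196.7.54: descend 1001110111000100 ; hops seen [H3,H0] ; pick H0
  Q 57.141.253.79: descend 00 ; hops seen [H3] ; pick H3
  + 157.196.179.0/24 (H4) depth=24
  + 0.0.0.0/0 (H3) depth=0
  Q 212.90.187.115: descend 1 ; hops seen [H3] ; pick H3
  Q 20.159.0.2: descend 0001010010011111 ; hops seen [H3,H4,H2] ; pick H2

== LOOKUPS ==
["H4","H3","H0","H0","H2","H2","H2","H2","H0","H0","H3","H3","H2"]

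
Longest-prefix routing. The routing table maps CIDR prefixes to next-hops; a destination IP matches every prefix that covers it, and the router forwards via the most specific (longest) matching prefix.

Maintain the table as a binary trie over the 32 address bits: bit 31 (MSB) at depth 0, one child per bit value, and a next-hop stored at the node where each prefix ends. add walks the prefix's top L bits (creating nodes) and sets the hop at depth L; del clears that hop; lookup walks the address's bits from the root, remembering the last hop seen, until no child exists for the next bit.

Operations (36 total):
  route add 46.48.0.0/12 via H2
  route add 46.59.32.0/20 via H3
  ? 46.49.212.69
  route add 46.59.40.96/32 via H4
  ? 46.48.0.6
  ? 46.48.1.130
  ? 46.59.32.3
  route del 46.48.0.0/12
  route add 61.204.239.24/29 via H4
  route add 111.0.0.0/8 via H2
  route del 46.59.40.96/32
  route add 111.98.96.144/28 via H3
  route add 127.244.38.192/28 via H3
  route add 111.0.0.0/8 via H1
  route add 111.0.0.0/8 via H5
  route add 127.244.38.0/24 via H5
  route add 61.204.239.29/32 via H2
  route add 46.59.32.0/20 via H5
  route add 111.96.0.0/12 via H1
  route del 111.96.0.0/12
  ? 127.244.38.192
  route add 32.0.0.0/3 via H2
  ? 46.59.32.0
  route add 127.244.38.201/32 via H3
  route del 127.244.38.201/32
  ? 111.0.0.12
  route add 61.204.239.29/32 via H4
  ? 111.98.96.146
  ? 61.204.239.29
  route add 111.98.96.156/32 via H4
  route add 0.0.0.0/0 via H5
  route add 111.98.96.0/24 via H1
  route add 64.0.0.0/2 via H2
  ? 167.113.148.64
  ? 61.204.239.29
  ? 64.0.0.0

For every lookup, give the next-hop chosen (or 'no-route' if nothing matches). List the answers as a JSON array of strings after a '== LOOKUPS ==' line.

Apply in order:
  add 46.48.0.0/12 -> H2 at depth 12
  add 46.59.32.0/20 -> H3 at depth 20
  Q 46.49.212.69: descend 001011100011 ; hops seen [H2] ; pick H2
  add 46.59.40.96/32 -> H4 at depth 32
  Q 46.48.0.6: descend 001011100011 ; hops seen [H2] ; pick H2
  Q 46.48.1.130: descend 001011100011 ; hops seen [H2] ; pick H2
  Q 46.59.32.3: descend 00101110001110110010 ; hops seen [H2,H3] ; pick H3
  - 46.48.0.0/12 clear@12
  add 61.204.239.24/29 -> H4 at depth 29
  add 111.0.0.0/8 -> H2 at depth 8
  - 46.59.40.96/32 clear@32
  add 111.98.96.144/28 -> H3 at depth 28
  add 127.244.38.192/28 -> H3 at depth 28
  add 111.0.0.0/8 -> H1 at depth 8
  add 111.0.0.0/8 -> H5 at depth 8
  add 127.244.38.0/24 -> H5 at depth 24
  add 61.204.239.29/32 -> H2 at depth 32
  add 46.59.32.0/20 -> H5 at depth 20
  add 111.96.0.0/12 -> H1 at depth 12
  - 111.96.0.0/12 clear@12
  Q 127.244.38.192: descend 0111111111110100001001101100 ; hops seen [H5,H3] ; pick H3
  add 32.0.0.0/3 -> H2 at depth 3
  Q 46.59.32.0: descend 00101110001110110010 ; hops seen [H2,H5] ; pick H5
  add 127.244.38.201/32 -> H3 at depth 32
  - 127.244.38.201/32 clear@32
  Q 111.0.0.12: descend 011011110 ; hops seen [H5] ; pick H5
  add 61.204.239.29/32 -> H4 at depth 32
  Q 111.98.96.146: descend 0110111101100010011000001001 ; hops seen [H5,H3] ; pick H3
  Q 61.204.239.29: descend 00111101110011001110111100011101 ; hops seen [H2,H4,H4] ; pick H4
  add 111.98.96.156/32 -> H4 at depth 32
  add 0.0.0.0/0 -> H5 at depth 0
  add 111.98.96.0/24 -> H1 at depth 24
  add 64.0.0.0/2 -> H2 at depth 2
  Q 167.113.148.64: descend ε ; hops seen [H5] ; pick H5
  Q 61.204.239.29: descend 00111101110011001110111100011101 ; hops seen [H5,H2,H4,H4] ; pick H4
  Q 64.0.0.0: descend 01 ; hops seen [H5,H2] ; pick H2

== LOOKUPS ==
["H2","H2","H2","H3","H3","H5","H5","H3","H4","H5","H4","H2"]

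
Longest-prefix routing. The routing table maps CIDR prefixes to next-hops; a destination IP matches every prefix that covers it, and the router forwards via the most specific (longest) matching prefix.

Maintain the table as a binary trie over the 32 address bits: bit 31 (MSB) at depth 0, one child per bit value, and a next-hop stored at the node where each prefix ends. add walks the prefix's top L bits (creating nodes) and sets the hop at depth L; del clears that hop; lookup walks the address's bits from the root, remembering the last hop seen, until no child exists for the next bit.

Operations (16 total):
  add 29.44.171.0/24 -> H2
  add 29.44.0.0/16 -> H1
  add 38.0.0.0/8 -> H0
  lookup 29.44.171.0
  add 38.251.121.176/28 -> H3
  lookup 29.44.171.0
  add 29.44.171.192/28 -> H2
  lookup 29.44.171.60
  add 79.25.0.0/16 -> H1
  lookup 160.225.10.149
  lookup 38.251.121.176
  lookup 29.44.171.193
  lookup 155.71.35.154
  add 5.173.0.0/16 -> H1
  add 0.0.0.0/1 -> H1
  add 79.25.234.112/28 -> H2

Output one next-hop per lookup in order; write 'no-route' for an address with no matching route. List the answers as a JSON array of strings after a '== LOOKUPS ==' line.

Trace:
  + 29.44.171.0/24 (H2) depth=24
  + 29.44.0.0/16 (H1) depth=16
  + 38.0.0.0/8 (H0) depth=8
  Q 29.44.171.0: descend 000111010010110010101011 ; hops seen [H1,H2] ; pick H2
  + 38.251.121.176/28 (H3) depth=28
  Q 29.44.171.0: descend 000111010010110010101011 ; hops seen [H1,H2] ; pick H2
  + 29.44.171.192/28 (H2) depth=28
  Q 29.44.171.60: descend 000111010010110010101011 ; hops seen [H1,H2] ; pick H2
  + 79.25.0.0/16 (H1) depth=16
  Q 160.225.10.149: descend ε ; hops seen [∅] ; pick no-route
  Q 38.251.121.176: descend 0010011011111011011110011011 ; hops seen [H0,H3] ; pick H3
  Q 29.44.171.193: descend 0001110100101100101010111100 ; hops seen [H1,H2,H2] ; pick H2
  Q 155.71.35.154: descend ε ; hops seen [∅] ; pick no-route
  + 5.173.0.0/16 (H1) depth=16
  + 0.0.0.0/1 (H1) depth=1
  + 79.25.234.112/28 (H2) depth=28

== LOOKUPS ==
["H2","H2","H2","no-route","H3","H2","no-route"]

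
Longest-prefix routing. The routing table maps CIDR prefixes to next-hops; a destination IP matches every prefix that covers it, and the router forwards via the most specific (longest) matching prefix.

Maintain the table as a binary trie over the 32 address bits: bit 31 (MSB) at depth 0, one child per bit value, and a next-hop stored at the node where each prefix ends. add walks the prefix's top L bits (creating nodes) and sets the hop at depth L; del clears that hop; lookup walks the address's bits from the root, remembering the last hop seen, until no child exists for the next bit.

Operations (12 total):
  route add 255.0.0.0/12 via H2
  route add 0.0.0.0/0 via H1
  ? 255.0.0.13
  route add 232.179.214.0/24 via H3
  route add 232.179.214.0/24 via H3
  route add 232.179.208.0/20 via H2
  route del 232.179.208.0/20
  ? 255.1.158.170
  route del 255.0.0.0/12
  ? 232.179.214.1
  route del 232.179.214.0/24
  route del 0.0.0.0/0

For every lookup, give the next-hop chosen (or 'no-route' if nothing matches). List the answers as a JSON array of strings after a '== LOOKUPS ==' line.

Trace:
  add 255.0.0.0/12 -> H2 at depth 12
  add 0.0.0.0/0 -> H1 at depth 0
  lookup 255.0.0.13: bits 111111110000 walk d0:H1→d1:-→d2:-→d3:-→d4:-→d5:-→d6:-→d7:-→d8:-→d9:-→d10:-→d11:-→d12:H2 -> H2
  add 232.179.214.0/24 -> H3 at depth 24
  add 232.179.214.0/24 -> H3 at depth 24
  add 232.179.208.0/20 -> H2 at depth 20
  del 232.179.208.0/20 (clear depth 20)
  lookup 255.1.158.170: bits 111111110000 walk d0:H1→d1:-→d2:-→d3:-→d4:-→d5:-→d6:-→d7:-→d8:-→d9:-→d10:-→d11:-→d12:H2 -> H2
  del 255.0.0.0/12 (clear depth 12)
  lookup 232.179.214.1: bits 111010001011001111010110 walk d0:H1→d1:-→d2:-→d3:-→d4:-→d5:-→d6:-→d7:-→d8:-→d9:-→d10:-→d11:-→d12:-→d13:-→d14:-→d15:-→d16:-→d17:-→d18:-→d19:-→d20:-→d21:-→d22:-→d23:-→d24:H3 -> H3
  del 232.179.214.0/24 (clear depth 24)
  del 0.0.0.0/0 (clear depth 0)

== LOOKUPS ==
["H2","H2","H3"]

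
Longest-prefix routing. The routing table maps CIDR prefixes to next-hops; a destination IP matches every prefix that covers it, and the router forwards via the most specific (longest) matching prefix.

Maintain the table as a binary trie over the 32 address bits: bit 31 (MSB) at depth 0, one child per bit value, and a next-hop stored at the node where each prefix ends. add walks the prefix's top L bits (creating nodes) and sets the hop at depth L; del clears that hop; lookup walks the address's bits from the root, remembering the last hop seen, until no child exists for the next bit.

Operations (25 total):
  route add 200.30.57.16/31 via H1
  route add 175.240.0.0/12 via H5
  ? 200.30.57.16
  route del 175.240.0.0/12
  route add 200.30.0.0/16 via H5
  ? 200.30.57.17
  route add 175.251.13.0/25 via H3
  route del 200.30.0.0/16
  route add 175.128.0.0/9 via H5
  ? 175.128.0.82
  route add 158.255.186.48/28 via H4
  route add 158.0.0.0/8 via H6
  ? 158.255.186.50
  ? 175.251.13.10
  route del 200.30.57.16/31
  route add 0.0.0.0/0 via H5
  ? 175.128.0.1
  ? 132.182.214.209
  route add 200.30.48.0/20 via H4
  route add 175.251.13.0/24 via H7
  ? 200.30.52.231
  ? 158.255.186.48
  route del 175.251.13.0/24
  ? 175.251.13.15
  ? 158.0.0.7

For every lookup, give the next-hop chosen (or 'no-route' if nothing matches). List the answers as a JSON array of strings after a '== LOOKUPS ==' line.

Trace:
  add 200.30.57.16/31 -> H1 at depth 31
  add 175.240.0.0/12 -> H5 at depth 12
  ? 200.30.57.16  path d0:-→d1:-→d2:-→d3:-→d4:-→d5:-→d6:-→d7:-→d8:-→d9:-→d10:-→d11:-→d12:-→d13:-→d14:-→d15:-→d16:-→d17:-→d18:-→d19:-→d20:-→d21:-→d22:-→d23:-→d24:-→d25:-→d26:-→d27:-→d28:-→d29:-→d30:-→d31:H1  best=H1
  - 175.240.0.0/12 clear@12
  add 200.30.0.0/16 -> H5 at depth 16
  ? 200.30.57.17  path d0:-→d1:-→d2:-→d3:-→d4:-→d5:-→d6:-→d7:-→d8:-→d9:-→d10:-→d11:-→d12:-→d13:-→d14:-→d15:-→d16:H5→d17:-→d18:-→d19:-→d20:-→d21:-→d22:-→d23:-→d24:-→d25:-→d26:-→d27:-→d28:-→d29:-→d30:-→d31:H1  best=H1
  add 175.251.13.0/25 -> H3 at depth 25
  - 200.30.0.0/16 clear@16
  add 175.128.0.0/9 -> H5 at depth 9
  ? 175.128.0.82  path d0:-→d1:-→d2:-→d3:-→d4:-→d5:-→d6:-→d7:-→d8:-→d9:H5  best=H5
  add 158.255.186.48/28 -> H4 at depth 28
  add 158.0.0.0/8 -> H6 at depth 8
  ? 158.255.186.50  path d0:-→d1:-→d2:-→d3:-→d4:-→d5:-→d6:-→d7:-→d8:H6→d9:-→d10:-→d11:-→d12:-→d13:-→d14:-→d15:-→d16:-→d17:-→d18:-→d19:-→d20:-→d21:-→d22:-→d23:-→d24:-→d25:-→d26:-→d27:-→d28:H4  best=H4
  ? 175.251.13.10  path d0:-→d1:-→d2:-→d3:-→d4:-→d5:-→d6:-→d7:-→d8:-→d9:H5→d10:-→d11:-→d12:-→d13:-→d14:-→d15:-→d16:-→d17:-→d18:-→d19:-→d20:-→d21:-→d22:-→d23:-→d24:-→d25:H3  best=H3
  - 200.30.57.16/31 clear@31
  add 0.0.0.0/0 -> H5 at depth 0
  ? 175.128.0.1  path d0:H5→d1:-→d2:-→d3:-→d4:-→d5:-→d6:-→d7:-→d8:-→d9:H5  best=H5
  ? 132.182.214.209  path d0:H5→d1:-→d2:-→d3:-  best=H5
  add 200.30.48.0/20 -> H4 at depth 20
  add 175.251.13.0/24 -> H7 at depth 24
  ? 200.30.52.231  path d0:H5→d1:-→d2:-→d3:-→d4:-→d5:-→d6:-→d7:-→d8:-→d9:-→d10:-→d11:-→d12:-→d13:-→d14:-→d15:-→d16:-→d17:-→d18:-→d19:-→d20:H4  best=H4
  ? 158.255.186.48  path d0:H5→d1:-→d2:-→d3:-→d4:-→d5:-→d6:-→d7:-→d8:H6→d9:-→d10:-→d11:-→d12:-→d13:-→d14:-→d15:-→d16:-→d17:-→d18:-→d19:-→d20:-→d21:-→d22:-→d23:-→d24:-→d25:-→d26:-→d27:-→d28:H4  best=H4
  - 175.251.13.0/24 clear@24
  ? 175.251.13.15  path d0:H5→d1:-→d2:-→d3:-→d4:-→d5:-→d6:-→d7:-→d8:-→d9:H5→d10:-→d11:-→d12:-→d13:-→d14:-→d15:-→d16:-→d17:-→d18:-→d19:-→d20:-→d21:-→d22:-→d23:-→d24:-→d25:H3  best=H3
  ? 158.0.0.7  path d0:H5→d1:-→d2:-→d3:-→d4:-→d5:-→d6:-→d7:-→d8:H6  best=H6

== LOOKUPS ==
["H1","H1","H5","H4","H3","H5","H5","H4","H4","H3","H6"]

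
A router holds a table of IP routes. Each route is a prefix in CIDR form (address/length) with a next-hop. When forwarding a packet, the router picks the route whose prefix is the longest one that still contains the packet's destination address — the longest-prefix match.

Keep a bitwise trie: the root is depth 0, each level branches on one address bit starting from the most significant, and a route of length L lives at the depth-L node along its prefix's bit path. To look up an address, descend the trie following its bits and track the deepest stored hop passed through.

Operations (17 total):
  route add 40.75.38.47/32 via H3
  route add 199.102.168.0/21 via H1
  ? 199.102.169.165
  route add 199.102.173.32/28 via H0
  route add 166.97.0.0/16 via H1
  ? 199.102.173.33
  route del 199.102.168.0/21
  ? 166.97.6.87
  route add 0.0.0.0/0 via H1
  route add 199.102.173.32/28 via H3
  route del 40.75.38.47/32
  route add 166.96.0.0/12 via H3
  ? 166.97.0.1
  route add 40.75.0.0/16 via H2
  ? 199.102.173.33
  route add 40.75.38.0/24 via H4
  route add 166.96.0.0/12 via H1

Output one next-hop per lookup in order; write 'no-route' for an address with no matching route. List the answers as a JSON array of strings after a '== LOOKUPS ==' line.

Apply in order:
  add 40.75.38.47/32 -> H3 at depth 32
  add 199.102.168.0/21 -> H1 at depth 21
  lookup 199.102.169.165: bits 110001110110011010101 walk d0:-→d1:-→d2:-→d3:-→d4:-→d5:-→d6:-→d7:-→d8:-→d9:-→d10:-→d11:-→d12:-→d13:-→d14:-→d15:-→d16:-→d17:-→d18:-→d19:-→d20:-→d21:H1 -> H1
  add 199.102.173.32/28 -> H0 at depth 28
  add 166.97.0.0/16 -> H1 at depth 16
  lookup 199.102.173.33: bits 1100011101100110101011010010 walk d0:-→d1:-→d2:-→d3:-→d4:-→d5:-→d6:-→d7:-→d8:-→d9:-→d10:-→d11:-→d12:-→d13:-→d14:-→d15:-→d16:-→d17:-→d18:-→d19:-→d20:-→d21:H1→d22:-→d23:-→d24:-→d25:-→d26:-→d27:-→d28:H0 -> H0
  del 199.102.168.0/21 (clear depth 21)
  lookup 166.97.6.87: bits 1010011001100001 walk d0:-→d1:-→d2:-→d3:-→d4:-→d5:-→d6:-→d7:-→d8:-→d9:-→d10:-→d11:-→d12:-→d13:-→d14:-→d15:-→d16:H1 -> H1
  add 0.0.0.0/0 -> H1 at depth 0
  add 199.102.173.32/28 -> H3 at depth 28
  del 40.75.38.47/32 (clear depth 32)
  add 166.96.0.0/12 -> H3 at depth 12
  lookup 166.97.0.1: bits 1010011001100001 walk d0:H1→d1:-→d2:-→d3:-→d4:-→d5:-→d6:-→d7:-→d8:-→d9:-→d10:-→d11:-→d12:H3→d13:-→d14:-→d15:-→d16:H1 -> H1
  add 40.75.0.0/16 -> H2 at depth 16
  lookup 199.102.173.33: bits 1100011101100110101011010010 walk d0:H1→d1:-→d2:-→d3:-→d4:-→d5:-→d6:-→d7:-→d8:-→d9:-→d10:-→d11:-→d12:-→d13:-→d14:-→d15:-→d16:-→d17:-→d18:-→d19:-→d20:-→d21:-→d22:-→d23:-→d24:-→d25:-→d26:-→d27:-→d28:H3 -> H3
  add 40.75.38.0/24 -> H4 at depth 24
  add 166.96.0.0/12 -> H1 at depth 12

== LOOKUPS ==
["H1","H0","H1","H1","H3"]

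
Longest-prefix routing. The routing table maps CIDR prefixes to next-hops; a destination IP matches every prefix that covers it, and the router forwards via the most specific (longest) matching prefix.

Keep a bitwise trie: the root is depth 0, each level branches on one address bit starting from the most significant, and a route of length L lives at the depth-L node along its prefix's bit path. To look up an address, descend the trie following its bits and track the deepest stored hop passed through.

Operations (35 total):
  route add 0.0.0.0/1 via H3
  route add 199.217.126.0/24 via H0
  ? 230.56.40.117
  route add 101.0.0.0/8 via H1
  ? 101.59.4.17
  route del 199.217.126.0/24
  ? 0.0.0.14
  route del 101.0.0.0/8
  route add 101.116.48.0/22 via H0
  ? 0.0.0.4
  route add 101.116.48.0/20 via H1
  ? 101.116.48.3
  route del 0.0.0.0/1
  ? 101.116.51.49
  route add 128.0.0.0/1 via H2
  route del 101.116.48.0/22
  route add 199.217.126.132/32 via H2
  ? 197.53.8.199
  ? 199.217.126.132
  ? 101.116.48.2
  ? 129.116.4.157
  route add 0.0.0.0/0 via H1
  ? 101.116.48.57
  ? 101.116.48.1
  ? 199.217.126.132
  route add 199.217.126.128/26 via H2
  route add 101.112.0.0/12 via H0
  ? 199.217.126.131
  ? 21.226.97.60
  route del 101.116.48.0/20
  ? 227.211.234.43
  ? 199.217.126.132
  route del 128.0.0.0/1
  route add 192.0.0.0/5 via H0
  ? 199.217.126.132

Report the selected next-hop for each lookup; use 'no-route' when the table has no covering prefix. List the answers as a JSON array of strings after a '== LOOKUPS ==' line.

Trace:
  add 0.0.0.0/1 -> H3 at depth 1
  add 199.217.126.0/24 -> H0 at depth 24
  ? 230.56.40.117  path d0:-→d1:-→d2:-  best=no-route
  add 101.0.0.0/8 -> H1 at depth 8
  ? 101.59.4.17  path d0:-→d1:H3→d2:-→d3:-→d4:-→d5:-→d6:-→d7:-→d8:H1  best=H1
  del 199.217.126.0/24 (clear depth 24)
  ? 0.0.0.14  path d0:-→d1:H3  best=H3
  del 101.0.0.0/8 (clear depth 8)
  add 101.116.48.0/22 -> H0 at depth 22
  ? 0.0.0.4  path d0:-→d1:H3  best=H3
  add 101.116.48.0/20 -> H1 at depth 20
  ? 101.116.48.3  path d0:-→d1:H3→d2:-→d3:-→d4:-→d5:-→d6:-→d7:-→d8:-→d9:-→d10:-→d11:-→d12:-→d13:-→d14:-→d15:-→d16:-→d17:-→d18:-→d19:-→d20:H1→d21:-→d22:H0  best=H0
  del 0.0.0.0/1 (clear depth 1)
  ? 101.116.51.49  path d0:-→d1:-→d2:-→d3:-→d4:-→d5:-→d6:-→d7:-→d8:-→d9:-→d10:-→d11:-→d12:-→d13:-→d14:-→d15:-→d16:-→d17:-→d18:-→d19:-→d20:H1→d21:-→d22:H0  best=H0
  add 128.0.0.0/1 -> H2 at depth 1
  del 101.116.48.0/22 (clear depth 22)
  add 199.217.126.132/32 -> H2 at depth 32
  ? 197.53.8.199  path d0:-→d1:H2→d2:-→d3:-→d4:-→d5:-→d6:-  best=H2
  ? 199.217.126.132  path d0:-→d1:H2→d2:-→d3:-→d4:-→d5:-→d6:-→d7:-→d8:-→d9:-→d10:-→d11:-→d12:-→d13:-→d14:-→d15:-→d16:-→d17:-→d18:-→d19:-→d20:-→d21:-→d22:-→d23:-→d24:-→d25:-→d26:-→d27:-→d28:-→d29:-→d30:-→d31:-→d32:H2  best=H2
  ? 101.116.48.2  path d0:-→d1:-→d2:-→d3:-→d4:-→d5:-→d6:-→d7:-→d8:-→d9:-→d10:-→d11:-→d12:-→d13:-→d14:-→d15:-→d16:-→d17:-→d18:-→d19:-→d20:H1→d21:-→d22:-  best=H1
  ? 129.116.4.157  path d0:-→d1:H2  best=H2
  add 0.0.0.0/0 -> H1 at depth 0
  ? 101.116.48.57  path d0:H1→d1:-→d2:-→d3:-→d4:-→d5:-→d6:-→d7:-→d8:-→d9:-→d10:-→d11:-→d12:-→d13:-→d14:-→d15:-→d16:-→d17:-→d18:-→d19:-→d20:H1→d21:-→d22:-  best=H1
  ? 101.116.48.1  path d0:H1→d1:-→d2:-→d3:-→d4:-→d5:-→d6:-→d7:-→d8:-→d9:-→d10:-→d11:-→d12:-→d13:-→d14:-→d15:-→d16:-→d17:-→d18:-→d19:-→d20:H1→d21:-→d22:-  best=H1
  ? 199.217.126.132  path d0:H1→d1:H2→d2:-→d3:-→d4:-→d5:-→d6:-→d7:-→d8:-→d9:-→d10:-→d11:-→d12:-→d13:-→d14:-→d15:-→d16:-→d17:-→d18:-→d19:-→d20:-→d21:-→d22:-→d23:-→d24:-→d25:-→d26:-→d27:-→d28:-→d29:-→d30:-→d31:-→d32:H2  best=H2
  add 199.217.126.128/26 -> H2 at depth 26
  add 101.112.0.0/12 -> H0 at depth 12
  ? 199.217.126.131  path d0:H1→d1:H2→d2:-→d3:-→d4:-→d5:-→d6:-→d7:-→d8:-→d9:-→d10:-→d11:-→d12:-→d13:-→d14:-→d15:-→d16:-→d17:-→d18:-→d19:-→d20:-→d21:-→d22:-→d23:-→d24:-→d25:-→d26:H2→d27:-→d28:-→d29:-  best=H2
  ? 21.226.97.60  path d0:H1→d1:-  best=H1
  del 101.116.48.0/20 (clear depth 20)
  ? 227.211.234.43  path d0:H1→d1:H2→d2:-  best=H2
  ? 199.217.126.132  path d0:H1→d1:H2→d2:-→d3:-→d4:-→d5:-→d6:-→d7:-→d8:-→d9:-→d10:-→d11:-→d12:-→d13:-→d14:-→d15:-→d16:-→d17:-→d18:-→d19:-→d20:-→d21:-→d22:-→d23:-→d24:-→d25:-→d26:H2→d27:-→d28:-→d29:-→d30:-→d31:-→d32:H2  best=H2
  del 128.0.0.0/1 (clear depth 1)
  add 192.0.0.0/5 -> H0 at depth 5
  ? 199.217.126.132  path d0:H1→d1:-→d2:-→d3:-→d4:-→d5:H0→d6:-→d7:-→d8:-→d9:-→d10:-→d11:-→d12:-→d13:-→d14:-→d15:-→d16:-→d17:-→d18:-→d19:-→d20:-→d21:-→d22:-→d23:-→d24:-→d25:-→d26:H2→d27:-→d28:-→d29:-→d30:-→d31:-→d32:H2  best=H2

== LOOKUPS ==
["no-route","H1","H3","H3","H0","H0","H2","H2","H1","H2","H1","H1","H2","H2","H1","H2","H2","H2"]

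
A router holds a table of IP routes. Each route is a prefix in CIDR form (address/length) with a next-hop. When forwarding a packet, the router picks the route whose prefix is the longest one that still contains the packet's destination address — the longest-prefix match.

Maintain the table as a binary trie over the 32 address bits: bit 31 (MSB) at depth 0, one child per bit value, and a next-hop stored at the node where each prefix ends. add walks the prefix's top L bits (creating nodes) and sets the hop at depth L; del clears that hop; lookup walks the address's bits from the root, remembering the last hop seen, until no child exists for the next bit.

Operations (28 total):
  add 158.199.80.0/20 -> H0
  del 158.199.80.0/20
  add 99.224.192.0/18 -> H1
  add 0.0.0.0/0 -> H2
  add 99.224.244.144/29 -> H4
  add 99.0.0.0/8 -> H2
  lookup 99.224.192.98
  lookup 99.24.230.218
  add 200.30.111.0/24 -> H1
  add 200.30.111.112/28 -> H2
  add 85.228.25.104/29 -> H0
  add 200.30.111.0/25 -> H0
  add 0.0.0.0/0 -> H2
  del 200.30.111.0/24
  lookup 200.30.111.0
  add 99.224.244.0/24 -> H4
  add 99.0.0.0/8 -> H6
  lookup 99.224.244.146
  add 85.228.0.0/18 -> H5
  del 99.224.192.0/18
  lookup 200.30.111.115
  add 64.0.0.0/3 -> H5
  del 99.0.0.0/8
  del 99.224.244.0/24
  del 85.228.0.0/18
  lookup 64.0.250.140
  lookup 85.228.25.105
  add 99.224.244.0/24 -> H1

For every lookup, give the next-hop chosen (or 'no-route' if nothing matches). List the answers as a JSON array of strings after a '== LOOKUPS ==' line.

Apply in order:
  add 158.199.80.0/20 -> H0 at depth 20
  del 158.199.80.0/20 (clear depth 20)
  add 99.224.192.0/18 -> H1 at depth 18
  add 0.0.0.0/0 -> H2 at depth 0
  add 99.224.244.144/29 -> H4 at depth 29
  add 99.0.0.0/8 -> H2 at depth 8
  Q 99.224.192.98: descend 011000111110000011 ; hops seen [H2,H2,H1] ; pick H1
  Q 99.24.230.218: descend 01100011 ; hops seen [H2,H2] ; pick H2
  add 200.30.111.0/24 -> H1 at depth 24
  add 200.30.111.112/28 -> H2 at depth 28
  add 85.228.25.104/29 -> H0 at depth 29
  add 200.30.111.0/25 -> H0 at depth 25
  add 0.0.0.0/0 -> H2 at depth 0
  del 200.30.111.0/24 (clear depth 24)
  Q 200.30.111.0: descend 1100100000011110011011110 ; hops seen [H2,H0] ; pick H0
  add 99.224.244.0/24 -> H4 at depth 24
  add 99.0.0.0/8 -> H6 at depth 8
  Q 99.224.244.146: descend 01100011111000001111010010010 ; hops seen [H2,H6,H1,H4,H4] ; pick H4
  add 85.228.0.0/18 -> H5 at depth 18
  del 99.224.192.0/18 (clear depth 18)
  Q 200.30.111.115: descend 1100100000011110011011110111 ; hops seen [H2,H0,H2] ; pick H2
  add 64.0.0.0/3 -> H5 at depth 3
  del 99.0.0.0/8 (clear depth 8)
  del 99.224.244.0/24 (clear depth 24)
  del 85.228.0.0/18 (clear depth 18)
  Q 64.0.250.140: descend 010 ; hops seen [H2,H5] ; pick H5
  Q 85.228.25.105: descend 01010101111001000001100101101 ; hops seen [H2,H5,H0] ; pick H0
  add 99.224.244.0/24 -> H1 at depth 24

== LOOKUPS ==
["H1","H2","H0","H4","H2","H5","H0"]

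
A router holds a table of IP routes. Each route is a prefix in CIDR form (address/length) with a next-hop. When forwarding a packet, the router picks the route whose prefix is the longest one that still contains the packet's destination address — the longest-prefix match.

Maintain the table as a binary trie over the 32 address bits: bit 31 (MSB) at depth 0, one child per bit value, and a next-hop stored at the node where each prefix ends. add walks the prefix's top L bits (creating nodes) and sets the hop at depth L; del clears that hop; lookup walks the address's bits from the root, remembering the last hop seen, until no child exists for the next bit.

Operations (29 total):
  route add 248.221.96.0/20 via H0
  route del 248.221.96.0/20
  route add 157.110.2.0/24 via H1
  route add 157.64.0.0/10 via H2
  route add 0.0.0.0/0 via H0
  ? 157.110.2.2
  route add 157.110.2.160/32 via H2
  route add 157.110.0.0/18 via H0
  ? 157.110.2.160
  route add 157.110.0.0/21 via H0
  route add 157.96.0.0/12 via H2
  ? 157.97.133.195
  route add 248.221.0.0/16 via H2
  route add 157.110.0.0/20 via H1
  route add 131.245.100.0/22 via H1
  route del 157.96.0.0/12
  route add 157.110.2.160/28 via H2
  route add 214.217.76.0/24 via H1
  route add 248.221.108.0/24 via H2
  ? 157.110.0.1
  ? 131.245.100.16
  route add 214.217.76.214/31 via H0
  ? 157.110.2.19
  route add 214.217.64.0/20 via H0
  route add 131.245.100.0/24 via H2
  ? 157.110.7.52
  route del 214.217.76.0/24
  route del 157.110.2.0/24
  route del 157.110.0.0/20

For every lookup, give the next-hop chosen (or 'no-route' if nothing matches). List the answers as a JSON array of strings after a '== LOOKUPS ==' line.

Process each operation:
  add 248.221.96.0/20 -> H0 at depth 20
  - 248.221.96.0/20 clear@20
  add 157.110.2.0/24 -> H1 at depth 24
  add 157.64.0.0/10 -> H2 at depth 10
  add 0.0.0.0/0 -> H0 at depth 0
  Q 157.110.2.2: descend 100111010110111000000010 ; hops seen [H0,H2,H1] ; pick H1
  add 157.110.2.160/32 -> H2 at depth 32
  add 157.110.0.0/18 -> H0 at depth 18
  Q 157.110.2.160: descend 10011101011011100000001010100000 ; hops seen [H0,H2,H0,H1,H2] ; pick H2
  add 157.110.0.0/21 -> H0 at depth 21
  add 157.96.0.0/12 -> H2 at depth 12
  Q 157.97.133.195: descend 100111010110 ; hops seen [H0,H2,H2] ; pick H2
  add 248.221.0.0/16 -> H2 at depth 16
  add 157.110.0.0/20 -> H1 at depth 20
  add 131.245.100.0/22 -> H1 at depth 22
  - 157.96.0.0/12 clear@12
  add 157.110.2.160/28 -> H2 at depth 28
  add 214.217.76.0/24 -> H1 at depth 24
  add 248.221.108.0/24 -> H2 at depth 24
  Q 157.110.0.1: descend 1001110101101110000000 ; hops seen [H0,H2,H0,H1,H0] ; pick H0
  Q 131.245.100.16: descend 1000001111110101011001 ; hops seen [H0,H1] ; pick H1
  add 214.217.76.214/31 -> H0 at depth 31
  Q 157.110.2.19: descend 100111010110111000000010 ; hops seen [H0,H2,H0,H1,H0,H1] ; pick H1
  add 214.217.64.0/20 -> H0 at depth 20
  add 131.245.100.0/24 -> H2 at depth 24
  Q 157.110.7.52: descend 100111010110111000000 ; hops seen [H0,H2,H0,H1,H0] ; pick H0
  - 214.217.76.0/24 clear@24
  - 157.110.2.0/24 clear@24
  - 157.110.0.0/20 clear@20

== LOOKUPS ==
["H1","H2","H2","H0","H1","H1","H0"]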